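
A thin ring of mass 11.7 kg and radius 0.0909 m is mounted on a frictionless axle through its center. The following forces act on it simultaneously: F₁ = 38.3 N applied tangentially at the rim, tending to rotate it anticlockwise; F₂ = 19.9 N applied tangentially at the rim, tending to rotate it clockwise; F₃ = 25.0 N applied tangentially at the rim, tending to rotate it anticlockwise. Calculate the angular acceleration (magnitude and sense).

I = MR² = (11.7)(0.0909)² = 0.09667 kg·m².
Taking anticlockwise as positive: τ₁ = +(38.3)(0.0909) = +3.481 N·m; τ₂ = −(19.9)(0.0909) = −1.809 N·m; τ₃ = +(25.0)(0.0909) = +2.272 N·m.
Net torque τ = 3.945 N·m.
α = τ/I = 3.945/0.09667 = 40.81 rad/s².

α ≈ 40.8 rad/s², anticlockwise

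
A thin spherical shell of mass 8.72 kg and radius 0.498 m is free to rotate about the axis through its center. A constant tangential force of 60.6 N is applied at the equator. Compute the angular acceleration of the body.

α ≈ 20.9 rad/s²

I = (2/3)MR² = (2/3)(8.72)(0.498)² = 1.442 kg·m².
τ = F R = (60.6)(0.498) = 30.18 N·m.
Newton's second law for rotation, τ = Iα, gives α = τ/I = 30.18/1.442 = 20.93 rad/s².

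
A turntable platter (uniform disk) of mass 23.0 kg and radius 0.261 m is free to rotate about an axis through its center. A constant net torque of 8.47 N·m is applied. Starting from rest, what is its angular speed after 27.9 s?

I = ½MR² = (1/2)(23.0)(0.261)² = 0.7834 kg·m².
α = τ/I = 8.47/0.7834 = 10.81 rad/s².
ω = ω₀ + αt = 0 + (10.81)(27.9) = 301.7 rad/s.

ω ≈ 302 rad/s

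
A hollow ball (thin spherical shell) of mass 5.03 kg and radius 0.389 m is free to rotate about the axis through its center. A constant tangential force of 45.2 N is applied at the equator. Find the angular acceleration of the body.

I = (2/3)MR² = (2/3)(5.03)(0.389)² = 0.5074 kg·m².
τ = F R = (45.2)(0.389) = 17.58 N·m.
From τ = Iα: α = 17.58/0.5074 = 34.65 rad/s².

α ≈ 34.7 rad/s²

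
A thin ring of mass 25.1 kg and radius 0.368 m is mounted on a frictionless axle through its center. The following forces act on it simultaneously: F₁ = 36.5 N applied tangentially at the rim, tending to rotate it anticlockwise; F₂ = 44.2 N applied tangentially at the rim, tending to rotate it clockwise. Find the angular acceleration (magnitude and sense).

I = MR² = (25.1)(0.368)² = 3.399 kg·m².
Taking anticlockwise as positive: τ₁ = +(36.5)(0.368) = +13.43 N·m; τ₂ = −(44.2)(0.368) = −16.27 N·m.
Net torque τ = -2.834 N·m.
α = τ/I = -2.834/3.399 = -0.8336 rad/s².

α ≈ 0.834 rad/s², clockwise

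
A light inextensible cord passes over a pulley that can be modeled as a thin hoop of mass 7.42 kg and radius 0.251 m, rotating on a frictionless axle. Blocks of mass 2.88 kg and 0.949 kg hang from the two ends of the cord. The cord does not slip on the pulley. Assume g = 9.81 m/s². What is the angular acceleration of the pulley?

I = MR² = (7.42)(0.251)² = 0.4675 kg·m².
Heavier block: m₁g − T₁ = m₁a. Lighter block: T₂ − m₂g = m₂a.
Pulley: (T₁ − T₂)R = Iα = I(a/R), so T₁ − T₂ = (I/R²)a = 1·M_p a = 7.420·a.
Adding the three: (m₁ − m₂)g = (m₁ + m₂ + 7.420)a, so a = (2.88 − 0.949)(9.81)/(2.88 + 0.949 + 7.420) = 1.684 m/s².
α = a/R = 1.684/0.251 = 6.709 rad/s².

α ≈ 6.71 rad/s²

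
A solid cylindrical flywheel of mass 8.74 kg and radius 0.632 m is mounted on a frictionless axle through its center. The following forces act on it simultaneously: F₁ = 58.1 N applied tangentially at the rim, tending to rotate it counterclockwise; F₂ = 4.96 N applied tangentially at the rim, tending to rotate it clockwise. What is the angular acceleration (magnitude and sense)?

α ≈ 19.2 rad/s², counterclockwise

I = ½MR² = (1/2)(8.74)(0.632)² = 1.745 kg·m².
Taking counterclockwise as positive: τ₁ = +(58.1)(0.632) = +36.72 N·m; τ₂ = −(4.96)(0.632) = −3.135 N·m.
Net torque τ = 33.58 N·m.
α = τ/I = 33.58/1.745 = 19.24 rad/s².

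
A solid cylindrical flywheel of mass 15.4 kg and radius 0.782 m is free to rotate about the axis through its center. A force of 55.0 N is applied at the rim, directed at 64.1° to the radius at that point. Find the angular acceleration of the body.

α ≈ 8.22 rad/s²

I = ½MR² = (1/2)(15.4)(0.782)² = 4.709 kg·m².
Only the tangential component produces torque: τ = F R sinθ = (55.0)(0.782) sin 64.1° = 38.69 N·m.
From τ = Iα: α = 38.69/4.709 = 8.217 rad/s².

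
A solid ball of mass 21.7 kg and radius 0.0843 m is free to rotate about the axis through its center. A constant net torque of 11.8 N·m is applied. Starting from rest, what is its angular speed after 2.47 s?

ω ≈ 473 rad/s

I = (2/5)MR² = (2/5)(21.7)(0.0843)² = 0.06168 kg·m².
α = τ/I = 11.8/0.06168 = 191.3 rad/s².
ω = ω₀ + αt = 0 + (191.3)(2.47) = 472.5 rad/s.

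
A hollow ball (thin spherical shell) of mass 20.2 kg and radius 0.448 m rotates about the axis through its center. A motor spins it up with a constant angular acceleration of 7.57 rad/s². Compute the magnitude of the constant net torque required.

I = (2/3)MR² = (2/3)(20.2)(0.448)² = 2.703 kg·m².
τ = Iα = (2.703)(7.570) = 20.46 N·m.

τ ≈ 20.5 N·m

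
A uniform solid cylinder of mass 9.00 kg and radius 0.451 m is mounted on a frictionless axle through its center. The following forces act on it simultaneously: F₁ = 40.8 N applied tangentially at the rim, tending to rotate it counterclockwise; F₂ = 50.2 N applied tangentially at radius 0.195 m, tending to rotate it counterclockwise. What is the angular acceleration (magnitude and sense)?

I = ½MR² = (1/2)(9.00)(0.451)² = 0.9153 kg·m².
Taking counterclockwise as positive: τ₁ = +(40.8)(0.451) = +18.40 N·m; τ₂ = +(50.2)(0.195) = +9.789 N·m.
Net torque τ = 28.19 N·m.
α = τ/I = 28.19/0.9153 = 30.80 rad/s².

α ≈ 30.8 rad/s², counterclockwise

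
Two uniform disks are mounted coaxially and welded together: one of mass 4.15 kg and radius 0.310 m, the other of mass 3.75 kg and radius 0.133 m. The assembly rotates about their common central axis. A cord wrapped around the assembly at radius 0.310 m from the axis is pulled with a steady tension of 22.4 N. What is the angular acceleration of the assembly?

α ≈ 29.9 rad/s²

I = ½M₁R₁² + ½M₂R₂² = ½(4.15)(0.310)² + ½(3.75)(0.133)² = 0.2326 kg·m².
τ = F r = (22.4)(0.310) = 6.944 N·m.
α = τ/I = 6.944/0.2326 = 29.86 rad/s².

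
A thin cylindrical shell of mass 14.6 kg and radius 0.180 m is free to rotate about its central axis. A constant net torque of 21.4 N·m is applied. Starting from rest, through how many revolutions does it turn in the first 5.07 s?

I = MR² = (14.6)(0.180)² = 0.4730 kg·m².
α = τ/I = 21.4/0.4730 = 45.24 rad/s².
θ = ½αt² = ½(45.24)(5.07)² = 581.4 rad.
Revolutions = θ/(2π) = 92.54.

≈ 92.5 revolutions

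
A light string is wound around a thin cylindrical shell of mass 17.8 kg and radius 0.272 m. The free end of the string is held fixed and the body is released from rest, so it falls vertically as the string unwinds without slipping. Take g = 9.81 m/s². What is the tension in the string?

T ≈ 87.3 N

Translation: Mg − T = Ma. Rotation about the center: TR = Iα with I = MR².
With a = αR: T = (I/R²)a = M a, so Mg = (1 + 1.000)Ma.
a = g/(1 + 1.000) = 9.81/2.000 = 4.905 m/s².
T = 1.000·M·a = (1.000)(17.8)(4.905) = 87.31 N.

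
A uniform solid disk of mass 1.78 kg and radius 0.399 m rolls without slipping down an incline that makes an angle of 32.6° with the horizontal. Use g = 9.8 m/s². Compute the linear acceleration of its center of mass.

Translation along the incline: Mg sinθ − f = Ma.
Rotation about the center: fR = Iα with I = ½MR². No-slip gives a = αR, so f = (I/R²)a = (1/2)M a.
Substituting: Mg sinθ = (1 + 0.5000)Ma, so a = g sinθ/(1 + 0.5000) = (9.8) sin 32.6° / 1.500 = 3.520 m/s².

a ≈ 3.52 m/s²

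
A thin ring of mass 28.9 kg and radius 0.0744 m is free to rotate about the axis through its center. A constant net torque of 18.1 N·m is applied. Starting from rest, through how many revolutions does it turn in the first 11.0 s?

≈ 1090 revolutions

I = MR² = (28.9)(0.0744)² = 0.1600 kg·m².
α = τ/I = 18.1/0.1600 = 113.1 rad/s².
θ = ½αt² = ½(113.1)(11.0)² = 6845 rad.
Revolutions = θ/(2π) = 1089.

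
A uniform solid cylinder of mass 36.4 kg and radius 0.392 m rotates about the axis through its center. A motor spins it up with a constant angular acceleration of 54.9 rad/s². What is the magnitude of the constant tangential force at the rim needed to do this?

I = ½MR² = (1/2)(36.4)(0.392)² = 2.797 kg·m².
The required torque is τ = Iα = (2.797)(54.90) = 153.5 N·m.
A tangential force at the rim gives τ = FR, so F = τ/R = 153.5/0.392 = 391.7 N.

F ≈ 392 N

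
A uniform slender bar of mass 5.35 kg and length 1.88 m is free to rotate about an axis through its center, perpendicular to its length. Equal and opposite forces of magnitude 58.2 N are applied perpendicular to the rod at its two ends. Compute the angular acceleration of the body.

α ≈ 69.4 rad/s²

I = (1/12)ML² = (1/12)(5.35)(1.88)² = 1.576 kg·m².
The couple gives τ = F·(L/2) + F·(L/2) = F L = (58.2)(1.88) = 109.4 N·m.
Newton's second law for rotation, τ = Iα, gives α = τ/I = 109.4/1.576 = 69.44 rad/s².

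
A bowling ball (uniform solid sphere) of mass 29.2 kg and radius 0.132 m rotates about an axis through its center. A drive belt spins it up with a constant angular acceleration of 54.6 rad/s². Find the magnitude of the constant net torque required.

I = (2/5)MR² = (2/5)(29.2)(0.132)² = 0.2035 kg·m².
τ = Iα = (0.2035)(54.60) = 11.11 N·m.

τ ≈ 11.1 N·m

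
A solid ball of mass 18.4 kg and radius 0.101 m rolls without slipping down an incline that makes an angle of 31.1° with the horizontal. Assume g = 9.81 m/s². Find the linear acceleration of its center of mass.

a ≈ 3.62 m/s²

Translation along the incline: Mg sinθ − f = Ma.
Rotation about the center: fR = Iα with I = (2/5)MR². No-slip gives a = αR, so f = (I/R²)a = (2/5)M a.
Substituting: Mg sinθ = (1 + 0.4000)Ma, so a = g sinθ/(1 + 0.4000) = (9.81) sin 31.1° / 1.400 = 3.619 m/s².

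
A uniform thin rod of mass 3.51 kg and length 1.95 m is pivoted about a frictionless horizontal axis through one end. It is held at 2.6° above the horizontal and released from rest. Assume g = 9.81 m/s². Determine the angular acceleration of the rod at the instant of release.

α ≈ 7.54 rad/s²

About the pivot, I = (1/3)ML² = (1/3)(3.51)(1.95)² = 4.449 kg·m².
The weight acts at the center, a distance L/2 = 0.9750 m from the pivot; τ = Mg(L/2) cos 2.6° = 33.54 N·m.
α = τ/I = 33.54/4.449 = 7.538 rad/s².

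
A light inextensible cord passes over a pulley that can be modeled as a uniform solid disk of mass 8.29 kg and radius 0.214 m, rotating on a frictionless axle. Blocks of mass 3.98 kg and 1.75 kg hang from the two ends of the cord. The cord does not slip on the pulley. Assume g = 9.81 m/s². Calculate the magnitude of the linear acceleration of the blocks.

a ≈ 2.22 m/s²

I = ½MR² = (1/2)(8.29)(0.214)² = 0.1898 kg·m².
Heavier block: m₁g − T₁ = m₁a. Lighter block: T₂ − m₂g = m₂a.
Pulley: (T₁ − T₂)R = Iα = I(a/R), so T₁ − T₂ = (I/R²)a = (1/2)M_p a = 4.145·a.
Adding the three: (m₁ − m₂)g = (m₁ + m₂ + 4.145)a, so a = (3.98 − 1.75)(9.81)/(3.98 + 1.75 + 4.145) = 2.215 m/s².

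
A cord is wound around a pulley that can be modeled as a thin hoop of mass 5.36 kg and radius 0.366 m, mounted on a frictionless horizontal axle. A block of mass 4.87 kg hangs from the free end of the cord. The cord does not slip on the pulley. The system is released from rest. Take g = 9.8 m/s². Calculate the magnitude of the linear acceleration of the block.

I = MR² = (5.36)(0.366)² = 0.7180 kg·m².
Block: mg − T = ma. Pulley: TR = Iα. No-slip: a = αR, so T = (I/R²)a = 5.360·a.
Then mg = (m + 5.360)a, so a = (4.87)(9.8)/(4.87 + 5.360) = 4.665 m/s².

a ≈ 4.67 m/s²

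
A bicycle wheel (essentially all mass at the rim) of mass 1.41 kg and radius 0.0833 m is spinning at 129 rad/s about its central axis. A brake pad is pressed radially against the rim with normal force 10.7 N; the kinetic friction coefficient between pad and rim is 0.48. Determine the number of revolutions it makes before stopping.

I = MR² = (1.41)(0.0833)² = 0.009784 kg·m².
Friction force f = μN = (0.48)(10.7) = 5.136 N at the rim; torque magnitude τ = fR = 0.4278 N·m, opposing ω.
|α| = τ/I = 0.4278/0.009784 = 43.73 rad/s² (deceleration).
ω² = ω₀² − 2|α|θ with ω = 0 ⇒ θ = ω₀²/(2|α|) = 190.3 rad = 30.28 rev.

≈ 30.3 revolutions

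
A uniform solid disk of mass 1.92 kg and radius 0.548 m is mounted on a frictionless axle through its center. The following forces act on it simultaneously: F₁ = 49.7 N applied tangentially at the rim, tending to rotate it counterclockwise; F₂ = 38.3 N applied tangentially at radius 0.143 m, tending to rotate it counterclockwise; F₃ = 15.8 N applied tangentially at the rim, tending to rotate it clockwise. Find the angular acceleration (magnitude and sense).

I = ½MR² = (1/2)(1.92)(0.548)² = 0.2883 kg·m².
Taking counterclockwise as positive: τ₁ = +(49.7)(0.548) = +27.24 N·m; τ₂ = +(38.3)(0.143) = +5.477 N·m; τ₃ = −(15.8)(0.548) = −8.658 N·m.
Net torque τ = 24.05 N·m.
α = τ/I = 24.05/0.2883 = 83.44 rad/s².

α ≈ 83.4 rad/s², counterclockwise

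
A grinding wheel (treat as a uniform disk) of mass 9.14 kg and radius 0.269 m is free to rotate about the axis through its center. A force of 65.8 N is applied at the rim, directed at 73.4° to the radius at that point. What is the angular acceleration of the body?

I = ½MR² = (1/2)(9.14)(0.269)² = 0.3307 kg·m².
Only the tangential component produces torque: τ = F R sinθ = (65.8)(0.269) sin 73.4° = 16.96 N·m.
From τ = Iα: α = 16.96/0.3307 = 51.29 rad/s².

α ≈ 51.3 rad/s²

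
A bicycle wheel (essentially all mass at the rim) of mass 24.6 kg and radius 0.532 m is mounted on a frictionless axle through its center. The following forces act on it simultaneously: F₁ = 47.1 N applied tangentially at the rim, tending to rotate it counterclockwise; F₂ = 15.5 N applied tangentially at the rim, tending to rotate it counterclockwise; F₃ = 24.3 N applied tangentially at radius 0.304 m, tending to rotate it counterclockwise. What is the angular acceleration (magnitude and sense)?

I = MR² = (24.6)(0.532)² = 6.962 kg·m².
Taking counterclockwise as positive: τ₁ = +(47.1)(0.532) = +25.06 N·m; τ₂ = +(15.5)(0.532) = +8.246 N·m; τ₃ = +(24.3)(0.304) = +7.387 N·m.
Net torque τ = 40.69 N·m.
α = τ/I = 40.69/6.962 = 5.844 rad/s².

α ≈ 5.84 rad/s², counterclockwise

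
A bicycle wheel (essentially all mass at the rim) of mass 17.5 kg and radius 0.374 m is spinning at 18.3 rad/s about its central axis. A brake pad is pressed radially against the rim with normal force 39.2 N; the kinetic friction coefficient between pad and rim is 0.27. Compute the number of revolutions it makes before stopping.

I = MR² = (17.5)(0.374)² = 2.448 kg·m².
Friction force f = μN = (0.27)(39.2) = 10.58 N at the rim; torque magnitude τ = fR = 3.958 N·m, opposing ω.
|α| = τ/I = 3.958/2.448 = 1.617 rad/s² (deceleration).
ω² = ω₀² − 2|α|θ with ω = 0 ⇒ θ = ω₀²/(2|α|) = 103.5 rad = 16.48 rev.

≈ 16.5 revolutions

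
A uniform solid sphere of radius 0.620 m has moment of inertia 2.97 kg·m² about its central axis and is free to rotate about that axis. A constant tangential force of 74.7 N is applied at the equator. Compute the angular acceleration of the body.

τ = F R = (74.7)(0.620) = 46.31 N·m.
From τ = Iα: α = 46.31/2.970 = 15.59 rad/s².

α ≈ 15.6 rad/s²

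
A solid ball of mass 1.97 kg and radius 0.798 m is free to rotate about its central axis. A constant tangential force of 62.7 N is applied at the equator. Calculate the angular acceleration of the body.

I = (2/5)MR² = (2/5)(1.97)(0.798)² = 0.5018 kg·m².
τ = F R = (62.7)(0.798) = 50.03 N·m.
Newton's second law for rotation, τ = Iα, gives α = τ/I = 50.03/0.5018 = 99.71 rad/s².

α ≈ 99.7 rad/s²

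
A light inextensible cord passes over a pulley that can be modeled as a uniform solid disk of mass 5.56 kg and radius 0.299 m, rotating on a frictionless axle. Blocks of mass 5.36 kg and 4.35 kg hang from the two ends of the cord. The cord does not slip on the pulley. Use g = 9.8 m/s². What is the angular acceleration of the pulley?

I = ½MR² = (1/2)(5.56)(0.299)² = 0.2485 kg·m².
Heavier block: m₁g − T₁ = m₁a. Lighter block: T₂ − m₂g = m₂a.
Pulley: (T₁ − T₂)R = Iα = I(a/R), so T₁ − T₂ = (I/R²)a = (1/2)M_p a = 2.780·a.
Adding the three: (m₁ − m₂)g = (m₁ + m₂ + 2.780)a, so a = (5.36 − 4.35)(9.8)/(5.36 + 4.35 + 2.780) = 0.7925 m/s².
α = a/R = 0.7925/0.299 = 2.650 rad/s².

α ≈ 2.65 rad/s²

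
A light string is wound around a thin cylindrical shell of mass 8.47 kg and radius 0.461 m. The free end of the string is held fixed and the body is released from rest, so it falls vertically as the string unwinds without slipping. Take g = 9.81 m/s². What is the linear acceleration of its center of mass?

Translation: Mg − T = Ma. Rotation about the center: TR = Iα with I = MR².
With a = αR: T = (I/R²)a = M a, so Mg = (1 + 1.000)Ma.
a = g/(1 + 1.000) = 9.81/2.000 = 4.905 m/s².

a ≈ 4.91 m/s²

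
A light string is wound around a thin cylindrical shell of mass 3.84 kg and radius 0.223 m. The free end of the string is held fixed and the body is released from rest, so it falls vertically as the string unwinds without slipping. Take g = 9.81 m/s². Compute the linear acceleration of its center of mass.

a ≈ 4.91 m/s²

Translation: Mg − T = Ma. Rotation about the center: TR = Iα with I = MR².
With a = αR: T = (I/R²)a = M a, so Mg = (1 + 1.000)Ma.
a = g/(1 + 1.000) = 9.81/2.000 = 4.905 m/s².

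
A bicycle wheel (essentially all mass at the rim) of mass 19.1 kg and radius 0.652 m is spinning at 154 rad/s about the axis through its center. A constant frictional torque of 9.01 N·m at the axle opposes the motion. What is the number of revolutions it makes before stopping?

≈ 1700 revolutions

I = MR² = (19.1)(0.652)² = 8.119 kg·m².
The net torque has magnitude 9.01 N·m, opposing ω.
|α| = τ/I = 9.010/8.119 = 1.110 rad/s² (deceleration).
ω² = ω₀² − 2|α|θ with ω = 0 ⇒ θ = ω₀²/(2|α|) = 10690 rad = 1701 rev.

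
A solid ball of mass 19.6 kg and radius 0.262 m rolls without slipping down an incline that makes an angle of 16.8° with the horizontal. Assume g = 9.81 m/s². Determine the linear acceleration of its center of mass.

Translation along the incline: Mg sinθ − f = Ma.
Rotation about the center: fR = Iα with I = (2/5)MR². No-slip gives a = αR, so f = (I/R²)a = (2/5)M a.
Substituting: Mg sinθ = (1 + 0.4000)Ma, so a = g sinθ/(1 + 0.4000) = (9.81) sin 16.8° / 1.400 = 2.025 m/s².

a ≈ 2.03 m/s²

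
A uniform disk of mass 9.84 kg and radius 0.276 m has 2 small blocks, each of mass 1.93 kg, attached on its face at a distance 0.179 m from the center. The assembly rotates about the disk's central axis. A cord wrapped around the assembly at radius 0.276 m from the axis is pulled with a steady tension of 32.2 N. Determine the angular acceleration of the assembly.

I_disk = ½MR² = ½(9.84)(0.276)² = 0.3748 kg·m².
I_blocks = 2·m·r² = 2(1.93)(0.179)² = 0.1237 kg·m².
Total I = 0.4985 kg·m².
τ = F r = (32.2)(0.276) = 8.887 N·m.
α = τ/I = 8.887/0.4985 = 17.83 rad/s².

α ≈ 17.8 rad/s²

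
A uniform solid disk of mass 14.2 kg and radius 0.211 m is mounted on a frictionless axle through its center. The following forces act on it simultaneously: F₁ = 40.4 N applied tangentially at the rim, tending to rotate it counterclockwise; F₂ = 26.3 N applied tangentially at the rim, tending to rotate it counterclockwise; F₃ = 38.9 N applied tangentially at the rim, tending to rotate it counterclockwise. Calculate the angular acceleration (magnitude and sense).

I = ½MR² = (1/2)(14.2)(0.211)² = 0.3161 kg·m².
Taking counterclockwise as positive: τ₁ = +(40.4)(0.211) = +8.524 N·m; τ₂ = +(26.3)(0.211) = +5.549 N·m; τ₃ = +(38.9)(0.211) = +8.208 N·m.
Net torque τ = 22.28 N·m.
α = τ/I = 22.28/0.3161 = 70.49 rad/s².

α ≈ 70.5 rad/s², counterclockwise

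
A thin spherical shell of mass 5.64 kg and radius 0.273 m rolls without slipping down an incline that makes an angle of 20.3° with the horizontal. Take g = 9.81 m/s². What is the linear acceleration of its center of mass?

Translation along the incline: Mg sinθ − f = Ma.
Rotation about the center: fR = Iα with I = (2/3)MR². No-slip gives a = αR, so f = (I/R²)a = (2/3)M a.
Substituting: Mg sinθ = (1 + 0.6667)Ma, so a = g sinθ/(1 + 0.6667) = (9.81) sin 20.3° / 1.667 = 2.042 m/s².

a ≈ 2.04 m/s²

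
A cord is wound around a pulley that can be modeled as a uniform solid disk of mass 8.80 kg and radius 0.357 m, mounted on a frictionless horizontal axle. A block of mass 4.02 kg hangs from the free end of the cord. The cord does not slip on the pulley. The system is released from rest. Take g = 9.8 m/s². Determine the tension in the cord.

T ≈ 20.6 N

I = ½MR² = (1/2)(8.80)(0.357)² = 0.5608 kg·m².
Block: mg − T = ma. Pulley: TR = Iα. No-slip: a = αR, so T = (I/R²)a = 4.400·a.
Then mg = (m + 4.400)a, so a = (4.02)(9.8)/(4.02 + 4.400) = 4.679 m/s².
T = 4.400·a = 20.59 N.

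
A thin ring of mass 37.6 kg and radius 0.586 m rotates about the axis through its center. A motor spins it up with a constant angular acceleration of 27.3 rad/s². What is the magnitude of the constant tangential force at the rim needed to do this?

I = MR² = (37.6)(0.586)² = 12.91 kg·m².
The required torque is τ = Iα = (12.91)(27.30) = 352.5 N·m.
A tangential force at the rim gives τ = FR, so F = τ/R = 352.5/0.586 = 601.5 N.

F ≈ 602 N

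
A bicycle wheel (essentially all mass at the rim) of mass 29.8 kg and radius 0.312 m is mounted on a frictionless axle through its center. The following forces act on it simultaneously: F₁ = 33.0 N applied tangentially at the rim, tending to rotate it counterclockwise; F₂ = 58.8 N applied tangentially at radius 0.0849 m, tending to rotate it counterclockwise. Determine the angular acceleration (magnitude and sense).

I = MR² = (29.8)(0.312)² = 2.901 kg·m².
Taking counterclockwise as positive: τ₁ = +(33.0)(0.312) = +10.30 N·m; τ₂ = +(58.8)(0.0849) = +4.992 N·m.
Net torque τ = 15.29 N·m.
α = τ/I = 15.29/2.901 = 5.270 rad/s².

α ≈ 5.27 rad/s², counterclockwise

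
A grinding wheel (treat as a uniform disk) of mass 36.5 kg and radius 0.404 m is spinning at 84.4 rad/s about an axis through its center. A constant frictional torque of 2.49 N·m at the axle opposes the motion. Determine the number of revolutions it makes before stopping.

I = ½MR² = (1/2)(36.5)(0.404)² = 2.979 kg·m².
The net torque has magnitude 2.49 N·m, opposing ω.
|α| = τ/I = 2.490/2.979 = 0.8359 rad/s² (deceleration).
ω² = ω₀² − 2|α|θ with ω = 0 ⇒ θ = ω₀²/(2|α|) = 4261 rad = 678.1 rev.

≈ 678 revolutions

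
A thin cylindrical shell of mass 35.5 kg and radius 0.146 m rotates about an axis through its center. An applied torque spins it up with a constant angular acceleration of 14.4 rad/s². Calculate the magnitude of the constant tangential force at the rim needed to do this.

I = MR² = (35.5)(0.146)² = 0.7567 kg·m².
The required torque is τ = Iα = (0.7567)(14.40) = 10.90 N·m.
A tangential force at the rim gives τ = FR, so F = τ/R = 10.90/0.146 = 74.64 N.

F ≈ 74.6 N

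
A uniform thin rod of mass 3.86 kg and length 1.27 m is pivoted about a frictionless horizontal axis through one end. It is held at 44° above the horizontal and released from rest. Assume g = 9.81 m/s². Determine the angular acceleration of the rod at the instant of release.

α ≈ 8.33 rad/s²

About the pivot, I = (1/3)ML² = (1/3)(3.86)(1.27)² = 2.075 kg·m².
The weight acts at the center, a distance L/2 = 0.6350 m from the pivot; τ = Mg(L/2) cos 44° = 17.30 N·m.
α = τ/I = 17.30/2.075 = 8.335 rad/s².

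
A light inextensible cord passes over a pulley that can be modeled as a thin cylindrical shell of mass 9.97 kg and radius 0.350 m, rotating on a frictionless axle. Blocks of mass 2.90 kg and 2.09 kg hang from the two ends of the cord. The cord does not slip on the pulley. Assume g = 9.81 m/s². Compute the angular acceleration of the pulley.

I = MR² = (9.97)(0.350)² = 1.221 kg·m².
Heavier block: m₁g − T₁ = m₁a. Lighter block: T₂ − m₂g = m₂a.
Pulley: (T₁ − T₂)R = Iα = I(a/R), so T₁ − T₂ = (I/R²)a = 1·M_p a = 9.970·a.
Adding the three: (m₁ − m₂)g = (m₁ + m₂ + 9.970)a, so a = (2.90 − 2.09)(9.81)/(2.90 + 2.09 + 9.970) = 0.5312 m/s².
α = a/R = 0.5312/0.350 = 1.518 rad/s².

α ≈ 1.52 rad/s²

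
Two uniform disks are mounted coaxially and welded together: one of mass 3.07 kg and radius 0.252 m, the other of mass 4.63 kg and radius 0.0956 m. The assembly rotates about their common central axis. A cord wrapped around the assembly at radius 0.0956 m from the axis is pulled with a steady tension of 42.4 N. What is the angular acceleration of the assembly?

α ≈ 34.2 rad/s²

I = ½M₁R₁² + ½M₂R₂² = ½(3.07)(0.252)² + ½(4.63)(0.0956)² = 0.1186 kg·m².
τ = F r = (42.4)(0.0956) = 4.053 N·m.
α = τ/I = 4.053/0.1186 = 34.17 rad/s².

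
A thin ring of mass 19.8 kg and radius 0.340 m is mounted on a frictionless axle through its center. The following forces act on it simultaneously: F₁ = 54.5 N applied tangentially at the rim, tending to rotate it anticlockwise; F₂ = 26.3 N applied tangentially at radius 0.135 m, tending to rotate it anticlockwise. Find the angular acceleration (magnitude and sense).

I = MR² = (19.8)(0.340)² = 2.289 kg·m².
Taking anticlockwise as positive: τ₁ = +(54.5)(0.340) = +18.53 N·m; τ₂ = +(26.3)(0.135) = +3.551 N·m.
Net torque τ = 22.08 N·m.
α = τ/I = 22.08/2.289 = 9.647 rad/s².

α ≈ 9.65 rad/s², anticlockwise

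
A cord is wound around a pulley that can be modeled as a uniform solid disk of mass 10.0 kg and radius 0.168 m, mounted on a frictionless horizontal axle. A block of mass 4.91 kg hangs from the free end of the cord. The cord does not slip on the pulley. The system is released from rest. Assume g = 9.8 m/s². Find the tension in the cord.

I = ½MR² = (1/2)(10.0)(0.168)² = 0.1411 kg·m².
Block: mg − T = ma. Pulley: TR = Iα. No-slip: a = αR, so T = (I/R²)a = 5.000·a.
Then mg = (m + 5.000)a, so a = (4.91)(9.8)/(4.91 + 5.000) = 4.855 m/s².
T = 5.000·a = 24.28 N.

T ≈ 24.3 N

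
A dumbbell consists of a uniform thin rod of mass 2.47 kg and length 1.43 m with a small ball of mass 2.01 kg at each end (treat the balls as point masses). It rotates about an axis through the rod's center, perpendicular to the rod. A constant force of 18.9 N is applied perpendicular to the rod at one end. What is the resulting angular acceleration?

α ≈ 5.46 rad/s²

I_rod = (1/12)ML² = (1/12)(2.47)(1.43)² = 0.4209 kg·m².
I_balls = 2·m·(L/2)² = 2(2.01)(0.7150)² = 2.055 kg·m².
Total I = 2.476 kg·m².
τ = F·(L/2) = (18.9)(0.715) = 13.51 N·m.
α = τ/I = 13.51/2.476 = 5.458 rad/s².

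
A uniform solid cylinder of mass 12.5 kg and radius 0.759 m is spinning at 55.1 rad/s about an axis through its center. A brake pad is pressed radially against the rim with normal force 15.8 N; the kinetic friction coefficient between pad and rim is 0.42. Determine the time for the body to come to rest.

I = ½MR² = (1/2)(12.5)(0.759)² = 3.601 kg·m².
Friction force f = μN = (0.42)(15.8) = 6.636 N at the rim; torque magnitude τ = fR = 5.037 N·m, opposing ω.
|α| = τ/I = 5.037/3.601 = 1.399 rad/s² (deceleration).
0 = ω₀ − |α|t ⇒ t = ω₀/|α| = 55.1/1.399 = 39.39 s.

t ≈ 39.4 s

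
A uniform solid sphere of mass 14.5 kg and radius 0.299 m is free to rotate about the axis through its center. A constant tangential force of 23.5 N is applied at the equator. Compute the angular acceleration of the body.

α ≈ 13.6 rad/s²

I = (2/5)MR² = (2/5)(14.5)(0.299)² = 0.5185 kg·m².
τ = F R = (23.5)(0.299) = 7.026 N·m.
Newton's second law for rotation, τ = Iα, gives α = τ/I = 7.026/0.5185 = 13.55 rad/s².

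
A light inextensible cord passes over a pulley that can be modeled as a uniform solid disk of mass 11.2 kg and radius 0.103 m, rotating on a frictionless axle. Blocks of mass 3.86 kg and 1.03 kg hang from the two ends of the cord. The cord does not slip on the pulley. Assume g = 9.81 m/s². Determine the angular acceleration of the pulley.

α ≈ 25.7 rad/s²

I = ½MR² = (1/2)(11.2)(0.103)² = 0.05941 kg·m².
Heavier block: m₁g − T₁ = m₁a. Lighter block: T₂ − m₂g = m₂a.
Pulley: (T₁ − T₂)R = Iα = I(a/R), so T₁ − T₂ = (I/R²)a = (1/2)M_p a = 5.600·a.
Adding the three: (m₁ − m₂)g = (m₁ + m₂ + 5.600)a, so a = (3.86 − 1.03)(9.81)/(3.86 + 1.03 + 5.600) = 2.647 m/s².
α = a/R = 2.647/0.103 = 25.69 rad/s².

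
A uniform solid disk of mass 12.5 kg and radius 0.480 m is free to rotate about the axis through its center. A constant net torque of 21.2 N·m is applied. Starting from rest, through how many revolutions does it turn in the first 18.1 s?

I = ½MR² = (1/2)(12.5)(0.480)² = 1.440 kg·m².
α = τ/I = 21.2/1.440 = 14.72 rad/s².
θ = ½αt² = ½(14.72)(18.1)² = 2412 rad.
Revolutions = θ/(2π) = 383.8.

≈ 384 revolutions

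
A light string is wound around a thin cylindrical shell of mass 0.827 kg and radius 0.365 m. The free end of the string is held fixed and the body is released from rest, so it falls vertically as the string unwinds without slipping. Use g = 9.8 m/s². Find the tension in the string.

T ≈ 4.05 N

Translation: Mg − T = Ma. Rotation about the center: TR = Iα with I = MR².
With a = αR: T = (I/R²)a = M a, so Mg = (1 + 1.000)Ma.
a = g/(1 + 1.000) = 9.8/2.000 = 4.900 m/s².
T = 1.000·M·a = (1.000)(0.827)(4.900) = 4.052 N.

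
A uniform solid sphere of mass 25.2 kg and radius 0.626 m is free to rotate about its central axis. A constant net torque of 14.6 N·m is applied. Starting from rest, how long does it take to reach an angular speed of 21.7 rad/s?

I = (2/5)MR² = (2/5)(25.2)(0.626)² = 3.950 kg·m².
α = τ/I = 14.6/3.950 = 3.696 rad/s².
ω = αt ⇒ t = ω/α = 21.7/3.696 = 5.871 s.

t ≈ 5.87 s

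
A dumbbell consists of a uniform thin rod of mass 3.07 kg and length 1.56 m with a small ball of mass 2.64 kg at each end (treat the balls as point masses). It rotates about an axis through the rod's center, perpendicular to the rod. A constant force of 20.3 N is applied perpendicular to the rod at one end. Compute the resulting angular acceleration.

α ≈ 4.13 rad/s²

I_rod = (1/12)ML² = (1/12)(3.07)(1.56)² = 0.6226 kg·m².
I_balls = 2·m·(L/2)² = 2(2.64)(0.7800)² = 3.212 kg·m².
Total I = 3.835 kg·m².
τ = F·(L/2) = (20.3)(0.780) = 15.83 N·m.
α = τ/I = 15.83/3.835 = 4.129 rad/s².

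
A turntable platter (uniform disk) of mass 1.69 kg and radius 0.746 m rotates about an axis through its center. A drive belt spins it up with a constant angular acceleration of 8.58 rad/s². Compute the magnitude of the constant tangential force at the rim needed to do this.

F ≈ 5.41 N

I = ½MR² = (1/2)(1.69)(0.746)² = 0.4703 kg·m².
The required torque is τ = Iα = (0.4703)(8.580) = 4.035 N·m.
A tangential force at the rim gives τ = FR, so F = τ/R = 4.035/0.746 = 5.409 N.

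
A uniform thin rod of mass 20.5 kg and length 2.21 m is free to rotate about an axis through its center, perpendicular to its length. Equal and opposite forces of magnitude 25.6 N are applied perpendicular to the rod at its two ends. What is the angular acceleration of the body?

I = (1/12)ML² = (1/12)(20.5)(2.21)² = 8.344 kg·m².
The couple gives τ = F·(L/2) + F·(L/2) = F L = (25.6)(2.21) = 56.58 N·m.
From τ = Iα: α = 56.58/8.344 = 6.781 rad/s².

α ≈ 6.78 rad/s²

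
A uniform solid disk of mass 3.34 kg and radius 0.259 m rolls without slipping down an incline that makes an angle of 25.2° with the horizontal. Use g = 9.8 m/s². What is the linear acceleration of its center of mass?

a ≈ 2.78 m/s²

Translation along the incline: Mg sinθ − f = Ma.
Rotation about the center: fR = Iα with I = ½MR². No-slip gives a = αR, so f = (I/R²)a = (1/2)M a.
Substituting: Mg sinθ = (1 + 0.5000)Ma, so a = g sinθ/(1 + 0.5000) = (9.8) sin 25.2° / 1.500 = 2.782 m/s².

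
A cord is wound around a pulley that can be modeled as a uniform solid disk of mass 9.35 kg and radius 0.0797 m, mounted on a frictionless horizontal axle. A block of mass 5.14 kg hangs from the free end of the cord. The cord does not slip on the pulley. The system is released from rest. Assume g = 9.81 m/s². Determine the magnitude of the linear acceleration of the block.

a ≈ 5.14 m/s²

I = ½MR² = (1/2)(9.35)(0.0797)² = 0.02970 kg·m².
Block: mg − T = ma. Pulley: TR = Iα. No-slip: a = αR, so T = (I/R²)a = 4.675·a.
Then mg = (m + 4.675)a, so a = (5.14)(9.81)/(5.14 + 4.675) = 5.137 m/s².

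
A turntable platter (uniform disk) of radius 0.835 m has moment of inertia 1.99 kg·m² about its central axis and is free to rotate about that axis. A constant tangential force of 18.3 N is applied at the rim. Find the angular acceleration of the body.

α ≈ 7.68 rad/s²

τ = F R = (18.3)(0.835) = 15.28 N·m.
Newton's second law for rotation, τ = Iα, gives α = τ/I = 15.28/1.990 = 7.679 rad/s².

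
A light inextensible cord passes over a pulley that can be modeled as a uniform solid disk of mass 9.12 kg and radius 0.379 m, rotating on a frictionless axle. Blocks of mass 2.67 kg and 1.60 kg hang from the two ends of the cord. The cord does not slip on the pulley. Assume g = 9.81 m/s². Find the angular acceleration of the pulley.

α ≈ 3.14 rad/s²

I = ½MR² = (1/2)(9.12)(0.379)² = 0.6550 kg·m².
Heavier block: m₁g − T₁ = m₁a. Lighter block: T₂ − m₂g = m₂a.
Pulley: (T₁ − T₂)R = Iα = I(a/R), so T₁ − T₂ = (I/R²)a = (1/2)M_p a = 4.560·a.
Adding the three: (m₁ − m₂)g = (m₁ + m₂ + 4.560)a, so a = (2.67 − 1.60)(9.81)/(2.67 + 1.60 + 4.560) = 1.189 m/s².
α = a/R = 1.189/0.379 = 3.137 rad/s².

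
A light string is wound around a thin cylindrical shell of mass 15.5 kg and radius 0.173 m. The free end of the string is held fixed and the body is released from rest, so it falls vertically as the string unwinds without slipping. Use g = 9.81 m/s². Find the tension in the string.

Translation: Mg − T = Ma. Rotation about the center: TR = Iα with I = MR².
With a = αR: T = (I/R²)a = M a, so Mg = (1 + 1.000)Ma.
a = g/(1 + 1.000) = 9.81/2.000 = 4.905 m/s².
T = 1.000·M·a = (1.000)(15.5)(4.905) = 76.03 N.

T ≈ 76.0 N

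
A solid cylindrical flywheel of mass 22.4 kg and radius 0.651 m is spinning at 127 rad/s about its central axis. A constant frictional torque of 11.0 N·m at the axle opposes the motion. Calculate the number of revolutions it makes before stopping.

≈ 554 revolutions

I = ½MR² = (1/2)(22.4)(0.651)² = 4.747 kg·m².
The net torque has magnitude 11.0 N·m, opposing ω.
|α| = τ/I = 11.00/4.747 = 2.317 rad/s² (deceleration).
ω² = ω₀² − 2|α|θ with ω = 0 ⇒ θ = ω₀²/(2|α|) = 3480 rad = 553.8 rev.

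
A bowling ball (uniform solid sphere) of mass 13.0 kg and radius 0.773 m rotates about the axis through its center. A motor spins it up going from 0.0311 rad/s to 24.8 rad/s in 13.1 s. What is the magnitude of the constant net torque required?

I = (2/5)MR² = (2/5)(13.0)(0.773)² = 3.107 kg·m².
α = Δω/Δt = (24.8 − 0.0311)/13.1 = 1.891 rad/s².
τ = Iα = (3.107)(1.891) = 5.875 N·m.

τ ≈ 5.87 N·m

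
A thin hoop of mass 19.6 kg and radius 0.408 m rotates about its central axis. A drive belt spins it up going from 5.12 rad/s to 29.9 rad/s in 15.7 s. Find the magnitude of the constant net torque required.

I = MR² = (19.6)(0.408)² = 3.263 kg·m².
α = Δω/Δt = (29.9 − 5.12)/15.7 = 1.578 rad/s².
τ = Iα = (3.263)(1.578) = 5.150 N·m.

τ ≈ 5.15 N·m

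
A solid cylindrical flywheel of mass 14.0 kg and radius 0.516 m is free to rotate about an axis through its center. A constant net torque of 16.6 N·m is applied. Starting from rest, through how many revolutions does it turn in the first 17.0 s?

I = ½MR² = (1/2)(14.0)(0.516)² = 1.864 kg·m².
α = τ/I = 16.6/1.864 = 8.907 rad/s².
θ = ½αt² = ½(8.907)(17.0)² = 1287 rad.
Revolutions = θ/(2π) = 204.8.

≈ 205 revolutions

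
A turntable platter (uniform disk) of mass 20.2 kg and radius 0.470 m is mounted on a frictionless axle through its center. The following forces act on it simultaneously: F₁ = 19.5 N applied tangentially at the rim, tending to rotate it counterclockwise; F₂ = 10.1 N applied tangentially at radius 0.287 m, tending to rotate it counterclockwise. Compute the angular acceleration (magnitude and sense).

I = ½MR² = (1/2)(20.2)(0.470)² = 2.231 kg·m².
Taking counterclockwise as positive: τ₁ = +(19.5)(0.470) = +9.165 N·m; τ₂ = +(10.1)(0.287) = +2.899 N·m.
Net torque τ = 12.06 N·m.
α = τ/I = 12.06/2.231 = 5.407 rad/s².

α ≈ 5.41 rad/s², counterclockwise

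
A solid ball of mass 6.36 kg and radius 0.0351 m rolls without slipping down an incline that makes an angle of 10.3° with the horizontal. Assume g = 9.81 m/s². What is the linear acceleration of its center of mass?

a ≈ 1.25 m/s²

Translation along the incline: Mg sinθ − f = Ma.
Rotation about the center: fR = Iα with I = (2/5)MR². No-slip gives a = αR, so f = (I/R²)a = (2/5)M a.
Substituting: Mg sinθ = (1 + 0.4000)Ma, so a = g sinθ/(1 + 0.4000) = (9.81) sin 10.3° / 1.400 = 1.253 m/s².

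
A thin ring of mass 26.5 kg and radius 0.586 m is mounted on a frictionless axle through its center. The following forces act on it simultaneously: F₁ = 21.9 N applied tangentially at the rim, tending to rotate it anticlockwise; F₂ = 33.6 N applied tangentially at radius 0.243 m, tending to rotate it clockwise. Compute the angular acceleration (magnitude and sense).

α ≈ 0.513 rad/s², anticlockwise

I = MR² = (26.5)(0.586)² = 9.100 kg·m².
Taking anticlockwise as positive: τ₁ = +(21.9)(0.586) = +12.83 N·m; τ₂ = −(33.6)(0.243) = −8.165 N·m.
Net torque τ = 4.669 N·m.
α = τ/I = 4.669/9.100 = 0.5130 rad/s².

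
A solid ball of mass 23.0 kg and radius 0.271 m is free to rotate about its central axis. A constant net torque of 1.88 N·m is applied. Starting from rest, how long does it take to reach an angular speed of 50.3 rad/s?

t ≈ 18.1 s

I = (2/5)MR² = (2/5)(23.0)(0.271)² = 0.6757 kg·m².
α = τ/I = 1.88/0.6757 = 2.782 rad/s².
ω = αt ⇒ t = ω/α = 50.3/2.782 = 18.08 s.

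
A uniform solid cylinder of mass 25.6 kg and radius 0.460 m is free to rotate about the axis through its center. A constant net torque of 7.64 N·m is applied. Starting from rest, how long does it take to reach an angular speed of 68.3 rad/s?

I = ½MR² = (1/2)(25.6)(0.460)² = 2.708 kg·m².
α = τ/I = 7.64/2.708 = 2.821 rad/s².
ω = αt ⇒ t = ω/α = 68.3/2.821 = 24.21 s.

t ≈ 24.2 s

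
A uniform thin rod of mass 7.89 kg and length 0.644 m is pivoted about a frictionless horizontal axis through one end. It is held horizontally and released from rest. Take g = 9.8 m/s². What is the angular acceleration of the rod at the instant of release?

About the pivot, I = (1/3)ML² = (1/3)(7.89)(0.644)² = 1.091 kg·m².
The weight acts at the center, a distance L/2 = 0.3220 m from the pivot; τ = Mg(L/2) = 24.90 N·m.
α = τ/I = 24.90/1.091 = 22.83 rad/s².

α ≈ 22.8 rad/s²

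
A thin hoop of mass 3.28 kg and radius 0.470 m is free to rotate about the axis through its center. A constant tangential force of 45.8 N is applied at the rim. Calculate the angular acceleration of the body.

I = MR² = (3.28)(0.470)² = 0.7246 kg·m².
τ = F R = (45.8)(0.470) = 21.53 N·m.
Newton's second law for rotation, τ = Iα, gives α = τ/I = 21.53/0.7246 = 29.71 rad/s².

α ≈ 29.7 rad/s²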